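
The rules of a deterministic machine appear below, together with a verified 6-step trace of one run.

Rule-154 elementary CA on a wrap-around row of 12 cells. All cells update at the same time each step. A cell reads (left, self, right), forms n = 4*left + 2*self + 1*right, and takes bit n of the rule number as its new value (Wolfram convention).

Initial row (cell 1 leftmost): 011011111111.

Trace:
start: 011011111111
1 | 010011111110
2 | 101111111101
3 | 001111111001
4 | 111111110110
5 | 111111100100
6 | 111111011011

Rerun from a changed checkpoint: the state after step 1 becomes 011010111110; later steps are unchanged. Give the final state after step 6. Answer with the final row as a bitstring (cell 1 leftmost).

state after step 1 := 011010111110
2 | 110000111101
3 | 101001111001
4 | 000111110111
5 | 101111100110
6 | 001111011100

001111011100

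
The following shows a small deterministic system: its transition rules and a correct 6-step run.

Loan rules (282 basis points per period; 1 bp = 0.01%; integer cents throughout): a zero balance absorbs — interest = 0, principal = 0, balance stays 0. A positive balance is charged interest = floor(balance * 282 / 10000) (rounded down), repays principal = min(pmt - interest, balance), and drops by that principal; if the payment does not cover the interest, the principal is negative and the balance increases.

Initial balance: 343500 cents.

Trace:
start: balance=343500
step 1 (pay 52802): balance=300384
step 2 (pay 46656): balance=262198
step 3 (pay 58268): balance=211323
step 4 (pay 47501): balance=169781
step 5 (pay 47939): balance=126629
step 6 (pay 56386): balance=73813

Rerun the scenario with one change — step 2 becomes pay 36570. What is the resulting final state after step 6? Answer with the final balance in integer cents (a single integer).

(re-executing from step 2 with the substitution; state before step 2: balance=300384)
step 2 (pay 36570): balance=272284
step 3 (pay 58268): balance=221694
step 4 (pay 47501): balance=180444
step 5 (pay 47939): balance=137593
step 6 (pay 56386): balance=85087

85087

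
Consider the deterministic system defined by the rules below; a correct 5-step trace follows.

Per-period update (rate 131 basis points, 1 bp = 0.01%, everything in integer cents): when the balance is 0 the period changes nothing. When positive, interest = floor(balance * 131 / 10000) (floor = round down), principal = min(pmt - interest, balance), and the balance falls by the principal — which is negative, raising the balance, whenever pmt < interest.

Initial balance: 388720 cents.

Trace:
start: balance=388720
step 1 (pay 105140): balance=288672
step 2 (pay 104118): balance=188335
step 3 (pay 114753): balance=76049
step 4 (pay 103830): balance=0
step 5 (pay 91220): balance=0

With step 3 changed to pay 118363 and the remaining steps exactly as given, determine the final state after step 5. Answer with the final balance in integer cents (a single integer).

0

(re-executing from step 3 with the substitution; state before step 3: balance=188335)
step 3 (pay 118363): balance=72439
step 4 (pay 103830): balance=0
step 5 (pay 91220): balance=0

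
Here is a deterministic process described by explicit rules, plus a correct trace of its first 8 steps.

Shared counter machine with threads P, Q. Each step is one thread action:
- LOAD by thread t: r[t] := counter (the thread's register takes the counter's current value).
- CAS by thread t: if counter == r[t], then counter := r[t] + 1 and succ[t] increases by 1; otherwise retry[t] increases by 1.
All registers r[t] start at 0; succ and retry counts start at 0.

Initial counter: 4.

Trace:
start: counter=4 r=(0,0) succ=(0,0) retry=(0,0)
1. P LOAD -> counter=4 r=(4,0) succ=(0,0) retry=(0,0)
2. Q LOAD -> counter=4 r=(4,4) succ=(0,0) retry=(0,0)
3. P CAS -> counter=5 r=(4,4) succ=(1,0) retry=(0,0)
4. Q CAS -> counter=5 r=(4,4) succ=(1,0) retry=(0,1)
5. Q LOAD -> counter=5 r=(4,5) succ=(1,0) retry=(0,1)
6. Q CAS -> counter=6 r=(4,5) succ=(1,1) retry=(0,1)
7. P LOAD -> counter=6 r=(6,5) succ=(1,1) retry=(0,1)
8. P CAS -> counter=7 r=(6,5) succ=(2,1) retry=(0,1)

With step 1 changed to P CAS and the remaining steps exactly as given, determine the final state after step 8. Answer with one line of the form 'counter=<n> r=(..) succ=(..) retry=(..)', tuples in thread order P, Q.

counter=7 r=(6,5) succ=(1,2) retry=(2,0)

(re-executing from step 1 with the substitution; state before step 1: counter=4 r=(0,0) succ=(0,0) retry=(0,0))
1. P CAS -> counter=4 r=(0,0) succ=(0,0) retry=(1,0)
2. Q LOAD -> counter=4 r=(0,4) succ=(0,0) retry=(1,0)
3. P CAS -> counter=4 r=(0,4) succ=(0,0) retry=(2,0)
4. Q CAS -> counter=5 r=(0,4) succ=(0,1) retry=(2,0)
5. Q LOAD -> counter=5 r=(0,5) succ=(0,1) retry=(2,0)
6. Q CAS -> counter=6 r=(0,5) succ=(0,2) retry=(2,0)
7. P LOAD -> counter=6 r=(6,5) succ=(0,2) retry=(2,0)
8. P CAS -> counter=7 r=(6,5) succ=(1,2) retry=(2,0)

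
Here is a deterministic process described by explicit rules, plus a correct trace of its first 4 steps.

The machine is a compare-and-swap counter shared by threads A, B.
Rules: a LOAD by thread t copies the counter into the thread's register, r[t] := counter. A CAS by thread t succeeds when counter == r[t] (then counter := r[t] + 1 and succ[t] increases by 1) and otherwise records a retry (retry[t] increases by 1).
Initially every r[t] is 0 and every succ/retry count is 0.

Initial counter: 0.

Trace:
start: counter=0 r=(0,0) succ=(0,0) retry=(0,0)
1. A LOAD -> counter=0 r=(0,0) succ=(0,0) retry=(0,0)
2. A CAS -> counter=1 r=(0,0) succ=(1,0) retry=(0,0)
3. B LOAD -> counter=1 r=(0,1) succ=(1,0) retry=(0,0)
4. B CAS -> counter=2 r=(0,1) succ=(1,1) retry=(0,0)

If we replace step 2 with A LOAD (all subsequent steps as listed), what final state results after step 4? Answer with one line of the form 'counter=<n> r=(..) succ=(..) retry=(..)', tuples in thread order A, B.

(re-executing from step 2 with the substitution; state before step 2: counter=0 r=(0,0) succ=(0,0) retry=(0,0))
2. A LOAD -> counter=0 r=(0,0) succ=(0,0) retry=(0,0)
3. B LOAD -> counter=0 r=(0,0) succ=(0,0) retry=(0,0)
4. B CAS -> counter=1 r=(0,0) succ=(0,1) retry=(0,0)

counter=1 r=(0,0) succ=(0,1) retry=(0,0)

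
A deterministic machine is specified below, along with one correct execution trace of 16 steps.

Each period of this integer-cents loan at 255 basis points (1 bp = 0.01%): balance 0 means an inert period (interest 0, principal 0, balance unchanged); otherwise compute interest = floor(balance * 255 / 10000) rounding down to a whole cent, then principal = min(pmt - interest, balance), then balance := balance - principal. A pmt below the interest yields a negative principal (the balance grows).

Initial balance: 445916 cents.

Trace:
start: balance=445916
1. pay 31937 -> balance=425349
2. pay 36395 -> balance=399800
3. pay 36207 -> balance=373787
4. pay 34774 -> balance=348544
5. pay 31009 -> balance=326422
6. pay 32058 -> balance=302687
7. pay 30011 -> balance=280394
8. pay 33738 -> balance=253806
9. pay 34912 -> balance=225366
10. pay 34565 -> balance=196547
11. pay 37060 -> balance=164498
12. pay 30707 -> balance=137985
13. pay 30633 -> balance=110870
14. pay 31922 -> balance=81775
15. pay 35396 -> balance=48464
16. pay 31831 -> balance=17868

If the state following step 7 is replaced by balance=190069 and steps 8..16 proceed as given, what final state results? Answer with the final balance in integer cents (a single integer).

0

state after step 7 := balance=190069
8. pay 33738 -> balance=161177
9. pay 34912 -> balance=130375
10. pay 34565 -> balance=99134
11. pay 37060 -> balance=64601
12. pay 30707 -> balance=35541
13. pay 30633 -> balance=5814
14. pay 31922 -> balance=0
15. pay 35396 -> balance=0
16. pay 31831 -> balance=0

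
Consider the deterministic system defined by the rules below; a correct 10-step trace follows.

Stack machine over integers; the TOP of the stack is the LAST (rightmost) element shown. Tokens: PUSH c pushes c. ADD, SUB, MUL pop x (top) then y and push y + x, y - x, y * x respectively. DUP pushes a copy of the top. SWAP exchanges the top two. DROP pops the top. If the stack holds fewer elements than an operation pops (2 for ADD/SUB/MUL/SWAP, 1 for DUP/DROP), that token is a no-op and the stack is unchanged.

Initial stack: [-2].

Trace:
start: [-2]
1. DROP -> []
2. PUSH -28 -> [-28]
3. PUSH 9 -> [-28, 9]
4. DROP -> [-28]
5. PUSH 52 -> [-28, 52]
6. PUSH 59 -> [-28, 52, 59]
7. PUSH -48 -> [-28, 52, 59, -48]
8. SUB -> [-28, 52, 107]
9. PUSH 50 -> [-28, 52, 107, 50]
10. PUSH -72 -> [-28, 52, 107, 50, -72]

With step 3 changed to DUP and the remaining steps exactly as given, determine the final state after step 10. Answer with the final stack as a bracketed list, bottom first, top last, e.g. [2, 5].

[-28, 52, 107, 50, -72]

(re-executing from step 3 with the substitution; state before step 3: [-28])
3. DUP -> [-28, -28]
4. DROP -> [-28]
5. PUSH 52 -> [-28, 52]
6. PUSH 59 -> [-28, 52, 59]
7. PUSH -48 -> [-28, 52, 59, -48]
8. SUB -> [-28, 52, 107]
9. PUSH 50 -> [-28, 52, 107, 50]
10. PUSH -72 -> [-28, 52, 107, 50, -72]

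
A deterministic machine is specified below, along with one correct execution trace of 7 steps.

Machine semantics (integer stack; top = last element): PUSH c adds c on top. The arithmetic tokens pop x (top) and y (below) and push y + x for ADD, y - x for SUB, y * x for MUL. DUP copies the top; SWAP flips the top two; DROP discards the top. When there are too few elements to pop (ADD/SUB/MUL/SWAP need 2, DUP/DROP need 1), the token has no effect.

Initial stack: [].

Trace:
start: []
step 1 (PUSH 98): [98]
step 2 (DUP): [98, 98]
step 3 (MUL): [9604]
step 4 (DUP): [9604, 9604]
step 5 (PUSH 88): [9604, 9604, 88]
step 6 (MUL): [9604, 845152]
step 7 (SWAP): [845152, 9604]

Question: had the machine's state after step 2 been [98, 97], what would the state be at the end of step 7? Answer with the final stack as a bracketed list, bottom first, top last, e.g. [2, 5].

[836528, 9506]

state after step 2 := [98, 97]
step 3 (MUL): [9506]
step 4 (DUP): [9506, 9506]
step 5 (PUSH 88): [9506, 9506, 88]
step 6 (MUL): [9506, 836528]
step 7 (SWAP): [836528, 9506]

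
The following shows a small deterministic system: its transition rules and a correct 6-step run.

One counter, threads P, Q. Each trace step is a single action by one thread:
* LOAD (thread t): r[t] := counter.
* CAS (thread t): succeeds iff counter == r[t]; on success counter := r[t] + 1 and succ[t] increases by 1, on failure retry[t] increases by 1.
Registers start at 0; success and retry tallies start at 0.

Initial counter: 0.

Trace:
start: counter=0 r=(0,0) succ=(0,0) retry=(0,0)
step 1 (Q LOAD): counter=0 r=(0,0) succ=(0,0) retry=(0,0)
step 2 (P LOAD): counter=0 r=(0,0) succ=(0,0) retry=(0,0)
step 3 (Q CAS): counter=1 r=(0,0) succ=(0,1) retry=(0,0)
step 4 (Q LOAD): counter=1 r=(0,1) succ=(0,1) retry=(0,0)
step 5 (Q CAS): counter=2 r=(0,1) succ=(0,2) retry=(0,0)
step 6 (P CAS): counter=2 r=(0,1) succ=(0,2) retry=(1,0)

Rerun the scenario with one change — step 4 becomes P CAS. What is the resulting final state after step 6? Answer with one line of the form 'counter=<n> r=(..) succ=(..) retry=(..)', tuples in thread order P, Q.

(re-executing from step 4 with the substitution; state before step 4: counter=1 r=(0,0) succ=(0,1) retry=(0,0))
step 4 (P CAS): counter=1 r=(0,0) succ=(0,1) retry=(1,0)
step 5 (Q CAS): counter=1 r=(0,0) succ=(0,1) retry=(1,1)
step 6 (P CAS): counter=1 r=(0,0) succ=(0,1) retry=(2,1)

counter=1 r=(0,0) succ=(0,1) retry=(2,1)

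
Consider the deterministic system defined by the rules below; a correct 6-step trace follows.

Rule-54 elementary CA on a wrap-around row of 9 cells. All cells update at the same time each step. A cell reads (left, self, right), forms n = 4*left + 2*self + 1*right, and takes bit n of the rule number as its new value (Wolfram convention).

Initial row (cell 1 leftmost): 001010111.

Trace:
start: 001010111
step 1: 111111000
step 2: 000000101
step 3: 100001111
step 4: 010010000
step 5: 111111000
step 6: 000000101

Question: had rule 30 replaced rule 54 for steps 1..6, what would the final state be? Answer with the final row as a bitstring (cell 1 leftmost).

111100011

(re-executing steps 1..6 under rule 30; state before step 1: 001010111)
step 1: 111010100
step 2: 100010111
step 3: 010110100
step 4: 110100110
step 5: 100111100
step 6: 111100011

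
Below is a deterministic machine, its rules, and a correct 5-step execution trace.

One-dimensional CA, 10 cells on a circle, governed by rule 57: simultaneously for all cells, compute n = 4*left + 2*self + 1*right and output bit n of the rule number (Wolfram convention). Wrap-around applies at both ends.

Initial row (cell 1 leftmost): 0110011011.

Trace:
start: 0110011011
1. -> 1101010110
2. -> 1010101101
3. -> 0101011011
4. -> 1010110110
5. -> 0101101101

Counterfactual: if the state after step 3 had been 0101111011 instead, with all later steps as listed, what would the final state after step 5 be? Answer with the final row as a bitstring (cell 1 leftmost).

0110110101

state after step 3 := 0101111011
4. -> 1011000110
5. -> 0110110101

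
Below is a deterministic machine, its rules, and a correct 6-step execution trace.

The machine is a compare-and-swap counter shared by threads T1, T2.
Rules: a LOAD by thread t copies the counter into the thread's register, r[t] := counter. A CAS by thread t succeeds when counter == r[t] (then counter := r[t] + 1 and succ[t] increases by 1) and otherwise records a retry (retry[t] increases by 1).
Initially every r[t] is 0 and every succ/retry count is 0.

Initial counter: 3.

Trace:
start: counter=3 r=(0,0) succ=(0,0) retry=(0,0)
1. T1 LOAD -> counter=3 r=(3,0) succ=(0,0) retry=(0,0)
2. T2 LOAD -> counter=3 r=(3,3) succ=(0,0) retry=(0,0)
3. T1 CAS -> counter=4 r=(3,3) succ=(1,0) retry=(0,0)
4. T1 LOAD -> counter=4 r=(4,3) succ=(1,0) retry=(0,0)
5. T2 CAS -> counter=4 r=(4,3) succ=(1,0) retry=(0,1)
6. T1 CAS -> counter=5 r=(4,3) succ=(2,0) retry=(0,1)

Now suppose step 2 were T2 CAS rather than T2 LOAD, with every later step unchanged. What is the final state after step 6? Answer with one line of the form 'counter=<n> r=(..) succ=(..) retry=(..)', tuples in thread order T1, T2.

(re-executing from step 2 with the substitution; state before step 2: counter=3 r=(3,0) succ=(0,0) retry=(0,0))
2. T2 CAS -> counter=3 r=(3,0) succ=(0,0) retry=(0,1)
3. T1 CAS -> counter=4 r=(3,0) succ=(1,0) retry=(0,1)
4. T1 LOAD -> counter=4 r=(4,0) succ=(1,0) retry=(0,1)
5. T2 CAS -> counter=4 r=(4,0) succ=(1,0) retry=(0,2)
6. T1 CAS -> counter=5 r=(4,0) succ=(2,0) retry=(0,2)

counter=5 r=(4,0) succ=(2,0) retry=(0,2)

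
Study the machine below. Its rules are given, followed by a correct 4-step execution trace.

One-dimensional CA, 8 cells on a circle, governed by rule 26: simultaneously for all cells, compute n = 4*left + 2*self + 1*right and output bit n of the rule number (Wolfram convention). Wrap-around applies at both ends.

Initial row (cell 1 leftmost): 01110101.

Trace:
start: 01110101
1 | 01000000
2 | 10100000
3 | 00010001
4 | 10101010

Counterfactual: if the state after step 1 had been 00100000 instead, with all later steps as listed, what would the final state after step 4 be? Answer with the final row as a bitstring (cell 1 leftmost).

01010101

state after step 1 := 00100000
2 | 01010000
3 | 10001000
4 | 01010101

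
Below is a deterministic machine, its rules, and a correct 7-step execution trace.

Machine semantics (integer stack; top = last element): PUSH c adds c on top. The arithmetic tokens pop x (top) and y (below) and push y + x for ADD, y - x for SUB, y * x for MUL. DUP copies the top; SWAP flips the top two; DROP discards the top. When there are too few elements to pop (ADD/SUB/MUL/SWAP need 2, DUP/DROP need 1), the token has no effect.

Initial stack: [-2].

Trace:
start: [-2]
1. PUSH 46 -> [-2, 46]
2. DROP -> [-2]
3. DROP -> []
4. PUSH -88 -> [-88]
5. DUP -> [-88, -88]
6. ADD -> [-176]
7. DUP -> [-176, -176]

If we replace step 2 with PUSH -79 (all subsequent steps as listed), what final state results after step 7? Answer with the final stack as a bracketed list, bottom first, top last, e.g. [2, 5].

[-2, 46, -176, -176]

(re-executing from step 2 with the substitution; state before step 2: [-2, 46])
2. PUSH -79 -> [-2, 46, -79]
3. DROP -> [-2, 46]
4. PUSH -88 -> [-2, 46, -88]
5. DUP -> [-2, 46, -88, -88]
6. ADD -> [-2, 46, -176]
7. DUP -> [-2, 46, -176, -176]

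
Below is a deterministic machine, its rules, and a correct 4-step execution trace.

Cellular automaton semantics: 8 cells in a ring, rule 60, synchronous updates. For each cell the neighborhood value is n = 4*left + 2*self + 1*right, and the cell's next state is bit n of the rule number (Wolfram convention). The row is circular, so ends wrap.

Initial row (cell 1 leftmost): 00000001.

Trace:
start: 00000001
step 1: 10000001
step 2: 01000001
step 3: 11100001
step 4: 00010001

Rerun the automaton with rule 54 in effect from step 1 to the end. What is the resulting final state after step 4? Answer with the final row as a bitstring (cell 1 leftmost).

00010001

(re-executing steps 1..4 under rule 54; state before step 1: 00000001)
step 1: 10000011
step 2: 01000100
step 3: 11101110
step 4: 00010001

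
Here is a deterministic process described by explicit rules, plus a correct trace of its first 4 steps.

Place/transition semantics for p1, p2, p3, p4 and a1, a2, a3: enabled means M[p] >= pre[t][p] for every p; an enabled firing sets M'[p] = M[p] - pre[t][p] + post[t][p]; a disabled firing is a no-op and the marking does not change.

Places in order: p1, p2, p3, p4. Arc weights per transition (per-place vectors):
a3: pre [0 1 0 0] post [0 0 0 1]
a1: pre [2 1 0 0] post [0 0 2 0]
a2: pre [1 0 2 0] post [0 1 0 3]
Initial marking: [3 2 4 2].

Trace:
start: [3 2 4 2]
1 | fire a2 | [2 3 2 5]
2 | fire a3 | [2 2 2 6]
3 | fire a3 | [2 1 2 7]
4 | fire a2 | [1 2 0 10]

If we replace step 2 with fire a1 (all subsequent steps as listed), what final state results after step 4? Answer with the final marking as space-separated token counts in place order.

0 1 4 6

(re-executing from step 2 with the substitution; state before step 2: [2 3 2 5])
2 | fire a1 | [0 2 4 5]
3 | fire a3 | [0 1 4 6]
4 | fire a2 | [0 1 4 6]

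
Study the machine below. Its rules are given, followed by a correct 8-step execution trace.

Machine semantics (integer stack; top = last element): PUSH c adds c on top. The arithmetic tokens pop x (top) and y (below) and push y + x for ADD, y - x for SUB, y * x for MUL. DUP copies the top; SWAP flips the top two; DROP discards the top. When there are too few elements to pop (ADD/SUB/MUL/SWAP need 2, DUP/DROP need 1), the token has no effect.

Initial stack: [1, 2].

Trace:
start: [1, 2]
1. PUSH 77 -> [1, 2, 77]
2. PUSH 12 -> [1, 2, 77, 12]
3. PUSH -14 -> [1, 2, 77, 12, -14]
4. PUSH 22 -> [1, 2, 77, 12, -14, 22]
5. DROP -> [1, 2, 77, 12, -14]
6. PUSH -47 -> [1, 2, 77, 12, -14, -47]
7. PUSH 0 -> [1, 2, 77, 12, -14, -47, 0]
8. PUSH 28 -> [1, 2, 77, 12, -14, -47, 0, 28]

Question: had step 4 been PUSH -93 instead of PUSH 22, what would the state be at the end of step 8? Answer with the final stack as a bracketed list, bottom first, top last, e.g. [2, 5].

(re-executing from step 4 with the substitution; state before step 4: [1, 2, 77, 12, -14])
4. PUSH -93 -> [1, 2, 77, 12, -14, -93]
5. DROP -> [1, 2, 77, 12, -14]
6. PUSH -47 -> [1, 2, 77, 12, -14, -47]
7. PUSH 0 -> [1, 2, 77, 12, -14, -47, 0]
8. PUSH 28 -> [1, 2, 77, 12, -14, -47, 0, 28]

[1, 2, 77, 12, -14, -47, 0, 28]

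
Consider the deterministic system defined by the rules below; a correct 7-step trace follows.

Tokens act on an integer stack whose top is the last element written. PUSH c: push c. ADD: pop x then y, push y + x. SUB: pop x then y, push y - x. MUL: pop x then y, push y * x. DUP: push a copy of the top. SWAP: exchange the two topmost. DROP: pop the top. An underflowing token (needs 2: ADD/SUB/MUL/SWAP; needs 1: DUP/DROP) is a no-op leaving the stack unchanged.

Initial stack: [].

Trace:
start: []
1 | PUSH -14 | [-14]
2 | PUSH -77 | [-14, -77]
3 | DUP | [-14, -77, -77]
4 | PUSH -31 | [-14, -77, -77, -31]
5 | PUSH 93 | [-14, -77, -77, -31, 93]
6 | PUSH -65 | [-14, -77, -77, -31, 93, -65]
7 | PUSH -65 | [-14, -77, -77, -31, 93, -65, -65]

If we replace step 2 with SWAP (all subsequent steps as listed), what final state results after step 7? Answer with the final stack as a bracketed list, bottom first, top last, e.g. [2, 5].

[-14, -14, -31, 93, -65, -65]

(re-executing from step 2 with the substitution; state before step 2: [-14])
2 | SWAP | [-14]
3 | DUP | [-14, -14]
4 | PUSH -31 | [-14, -14, -31]
5 | PUSH 93 | [-14, -14, -31, 93]
6 | PUSH -65 | [-14, -14, -31, 93, -65]
7 | PUSH -65 | [-14, -14, -31, 93, -65, -65]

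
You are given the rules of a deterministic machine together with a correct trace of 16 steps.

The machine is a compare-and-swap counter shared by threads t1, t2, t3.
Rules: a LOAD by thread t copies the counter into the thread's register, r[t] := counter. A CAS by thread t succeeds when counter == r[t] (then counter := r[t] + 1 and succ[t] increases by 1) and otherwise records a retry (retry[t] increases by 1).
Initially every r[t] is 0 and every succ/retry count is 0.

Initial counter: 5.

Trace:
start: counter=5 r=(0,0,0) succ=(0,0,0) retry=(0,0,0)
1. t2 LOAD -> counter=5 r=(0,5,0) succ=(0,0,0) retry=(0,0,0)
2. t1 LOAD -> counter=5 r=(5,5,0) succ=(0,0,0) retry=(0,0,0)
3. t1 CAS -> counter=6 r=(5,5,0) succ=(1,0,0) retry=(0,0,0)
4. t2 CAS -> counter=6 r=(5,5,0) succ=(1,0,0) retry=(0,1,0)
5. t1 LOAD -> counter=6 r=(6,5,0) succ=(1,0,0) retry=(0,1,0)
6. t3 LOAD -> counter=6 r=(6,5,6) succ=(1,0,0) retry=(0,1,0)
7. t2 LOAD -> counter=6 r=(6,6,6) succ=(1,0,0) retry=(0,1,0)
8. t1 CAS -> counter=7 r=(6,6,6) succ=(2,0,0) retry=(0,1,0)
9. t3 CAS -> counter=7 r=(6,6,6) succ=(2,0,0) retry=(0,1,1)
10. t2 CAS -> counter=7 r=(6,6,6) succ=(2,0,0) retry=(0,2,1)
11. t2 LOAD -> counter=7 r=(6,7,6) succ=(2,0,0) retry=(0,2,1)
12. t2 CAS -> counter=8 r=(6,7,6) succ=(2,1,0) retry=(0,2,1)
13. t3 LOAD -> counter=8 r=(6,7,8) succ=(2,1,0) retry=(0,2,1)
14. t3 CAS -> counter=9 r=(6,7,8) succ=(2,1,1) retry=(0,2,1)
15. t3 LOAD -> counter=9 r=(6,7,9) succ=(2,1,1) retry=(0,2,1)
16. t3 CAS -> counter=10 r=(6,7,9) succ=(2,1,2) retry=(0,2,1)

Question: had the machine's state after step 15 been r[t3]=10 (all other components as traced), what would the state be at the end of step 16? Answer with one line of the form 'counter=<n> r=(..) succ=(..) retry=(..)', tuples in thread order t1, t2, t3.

counter=9 r=(6,7,10) succ=(2,1,1) retry=(0,2,2)

state after step 15 := counter=9 r=(6,7,10) succ=(2,1,1) retry=(0,2,1)
16. t3 CAS -> counter=9 r=(6,7,10) succ=(2,1,1) retry=(0,2,2)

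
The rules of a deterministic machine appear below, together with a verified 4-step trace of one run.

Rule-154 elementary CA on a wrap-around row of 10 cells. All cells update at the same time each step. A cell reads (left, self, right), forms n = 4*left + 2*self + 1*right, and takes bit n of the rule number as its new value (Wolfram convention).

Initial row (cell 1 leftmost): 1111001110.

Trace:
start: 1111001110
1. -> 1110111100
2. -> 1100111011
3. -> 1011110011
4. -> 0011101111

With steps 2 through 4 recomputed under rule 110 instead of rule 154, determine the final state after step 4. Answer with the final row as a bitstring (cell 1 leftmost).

0011111000

(re-executing steps 2..4 under rule 110; state before step 2: 1110111100)
2. -> 1011100101
3. -> 1110101111
4. -> 0011111000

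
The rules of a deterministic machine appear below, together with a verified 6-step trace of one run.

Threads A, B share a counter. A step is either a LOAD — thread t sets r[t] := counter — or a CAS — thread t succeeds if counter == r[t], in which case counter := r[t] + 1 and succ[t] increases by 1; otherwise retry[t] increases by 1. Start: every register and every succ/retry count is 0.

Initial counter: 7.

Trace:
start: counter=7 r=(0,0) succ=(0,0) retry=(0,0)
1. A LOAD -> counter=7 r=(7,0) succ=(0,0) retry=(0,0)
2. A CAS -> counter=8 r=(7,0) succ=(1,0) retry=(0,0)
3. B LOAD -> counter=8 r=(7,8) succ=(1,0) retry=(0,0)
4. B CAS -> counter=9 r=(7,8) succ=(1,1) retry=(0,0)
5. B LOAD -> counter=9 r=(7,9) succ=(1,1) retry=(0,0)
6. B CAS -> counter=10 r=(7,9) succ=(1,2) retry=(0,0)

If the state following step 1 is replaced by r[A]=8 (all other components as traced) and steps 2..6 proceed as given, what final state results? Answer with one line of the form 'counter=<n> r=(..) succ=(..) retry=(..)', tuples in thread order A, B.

counter=9 r=(8,8) succ=(0,2) retry=(1,0)

state after step 1 := counter=7 r=(8,0) succ=(0,0) retry=(0,0)
2. A CAS -> counter=7 r=(8,0) succ=(0,0) retry=(1,0)
3. B LOAD -> counter=7 r=(8,7) succ=(0,0) retry=(1,0)
4. B CAS -> counter=8 r=(8,7) succ=(0,1) retry=(1,0)
5. B LOAD -> counter=8 r=(8,8) succ=(0,1) retry=(1,0)
6. B CAS -> counter=9 r=(8,8) succ=(0,2) retry=(1,0)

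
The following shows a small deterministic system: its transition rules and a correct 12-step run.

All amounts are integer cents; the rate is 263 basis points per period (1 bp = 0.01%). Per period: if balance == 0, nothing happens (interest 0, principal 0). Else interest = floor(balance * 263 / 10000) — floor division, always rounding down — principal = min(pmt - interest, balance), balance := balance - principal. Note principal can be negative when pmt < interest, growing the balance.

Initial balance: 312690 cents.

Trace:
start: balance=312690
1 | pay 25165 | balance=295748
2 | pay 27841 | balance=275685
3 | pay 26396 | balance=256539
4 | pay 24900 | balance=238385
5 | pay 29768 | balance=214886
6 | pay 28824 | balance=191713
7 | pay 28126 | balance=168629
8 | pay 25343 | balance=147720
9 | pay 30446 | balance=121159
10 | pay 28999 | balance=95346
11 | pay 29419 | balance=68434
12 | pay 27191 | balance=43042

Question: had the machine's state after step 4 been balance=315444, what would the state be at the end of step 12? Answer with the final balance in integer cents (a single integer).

state after step 4 := balance=315444
5 | pay 29768 | balance=293972
6 | pay 28824 | balance=272879
7 | pay 28126 | balance=251929
8 | pay 25343 | balance=233211
9 | pay 30446 | balance=208898
10 | pay 28999 | balance=185393
11 | pay 29419 | balance=160849
12 | pay 27191 | balance=137888

137888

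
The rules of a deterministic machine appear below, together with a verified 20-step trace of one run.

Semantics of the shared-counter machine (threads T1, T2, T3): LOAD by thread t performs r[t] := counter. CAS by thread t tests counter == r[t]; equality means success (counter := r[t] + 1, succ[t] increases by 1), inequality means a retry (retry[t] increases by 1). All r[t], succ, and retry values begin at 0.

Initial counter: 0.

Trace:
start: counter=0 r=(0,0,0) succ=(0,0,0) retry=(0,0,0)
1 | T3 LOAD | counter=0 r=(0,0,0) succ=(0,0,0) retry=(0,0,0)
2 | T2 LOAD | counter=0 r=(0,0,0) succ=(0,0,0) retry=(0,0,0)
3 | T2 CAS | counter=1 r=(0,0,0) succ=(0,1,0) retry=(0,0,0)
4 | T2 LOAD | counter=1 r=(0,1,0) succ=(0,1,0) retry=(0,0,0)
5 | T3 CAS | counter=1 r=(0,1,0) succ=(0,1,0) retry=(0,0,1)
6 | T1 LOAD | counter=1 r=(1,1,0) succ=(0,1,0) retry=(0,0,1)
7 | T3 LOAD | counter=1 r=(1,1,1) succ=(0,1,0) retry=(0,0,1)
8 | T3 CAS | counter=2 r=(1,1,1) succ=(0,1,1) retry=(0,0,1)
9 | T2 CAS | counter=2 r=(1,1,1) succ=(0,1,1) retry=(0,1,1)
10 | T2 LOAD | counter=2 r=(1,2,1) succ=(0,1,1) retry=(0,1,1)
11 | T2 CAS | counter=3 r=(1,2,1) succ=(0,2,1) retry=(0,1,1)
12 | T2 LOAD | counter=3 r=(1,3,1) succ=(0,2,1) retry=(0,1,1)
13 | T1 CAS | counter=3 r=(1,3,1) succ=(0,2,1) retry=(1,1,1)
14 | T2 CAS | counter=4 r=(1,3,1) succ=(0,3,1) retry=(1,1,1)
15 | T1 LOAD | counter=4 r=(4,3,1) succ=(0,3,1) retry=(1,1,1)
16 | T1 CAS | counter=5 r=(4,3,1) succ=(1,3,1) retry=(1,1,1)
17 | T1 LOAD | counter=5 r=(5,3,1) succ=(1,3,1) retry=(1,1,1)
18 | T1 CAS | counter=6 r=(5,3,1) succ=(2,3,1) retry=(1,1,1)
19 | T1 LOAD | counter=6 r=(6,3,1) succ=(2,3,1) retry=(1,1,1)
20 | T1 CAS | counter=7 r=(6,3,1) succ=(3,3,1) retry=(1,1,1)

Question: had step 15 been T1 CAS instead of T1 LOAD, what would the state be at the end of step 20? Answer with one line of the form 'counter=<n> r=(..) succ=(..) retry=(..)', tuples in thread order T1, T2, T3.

counter=6 r=(5,3,1) succ=(2,3,1) retry=(3,1,1)

(re-executing from step 15 with the substitution; state before step 15: counter=4 r=(1,3,1) succ=(0,3,1) retry=(1,1,1))
15 | T1 CAS | counter=4 r=(1,3,1) succ=(0,3,1) retry=(2,1,1)
16 | T1 CAS | counter=4 r=(1,3,1) succ=(0,3,1) retry=(3,1,1)
17 | T1 LOAD | counter=4 r=(4,3,1) succ=(0,3,1) retry=(3,1,1)
18 | T1 CAS | counter=5 r=(4,3,1) succ=(1,3,1) retry=(3,1,1)
19 | T1 LOAD | counter=5 r=(5,3,1) succ=(1,3,1) retry=(3,1,1)
20 | T1 CAS | counter=6 r=(5,3,1) succ=(2,3,1) retry=(3,1,1)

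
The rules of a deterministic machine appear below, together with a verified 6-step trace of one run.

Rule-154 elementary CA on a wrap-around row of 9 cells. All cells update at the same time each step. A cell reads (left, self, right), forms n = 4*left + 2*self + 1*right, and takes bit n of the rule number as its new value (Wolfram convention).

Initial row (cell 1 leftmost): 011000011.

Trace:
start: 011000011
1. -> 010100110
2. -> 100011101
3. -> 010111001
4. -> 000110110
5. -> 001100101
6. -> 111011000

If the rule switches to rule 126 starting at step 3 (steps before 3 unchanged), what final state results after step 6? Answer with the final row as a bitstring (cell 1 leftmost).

(re-executing steps 3..6 under rule 126; state before step 3: 100011101)
3. -> 110110111
4. -> 011111100
5. -> 110000110
6. -> 111001111

111001111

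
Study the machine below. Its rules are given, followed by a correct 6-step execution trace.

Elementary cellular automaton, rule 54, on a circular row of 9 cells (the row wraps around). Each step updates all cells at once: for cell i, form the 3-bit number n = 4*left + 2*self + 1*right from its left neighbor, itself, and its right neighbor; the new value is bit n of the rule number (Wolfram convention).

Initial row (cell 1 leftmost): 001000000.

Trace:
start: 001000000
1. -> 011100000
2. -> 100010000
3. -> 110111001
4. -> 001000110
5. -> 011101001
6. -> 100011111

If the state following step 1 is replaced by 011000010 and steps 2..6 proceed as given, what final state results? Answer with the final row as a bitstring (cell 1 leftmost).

001010000

state after step 1 := 011000010
2. -> 100100111
3. -> 011111000
4. -> 100000100
5. -> 110001111
6. -> 001010000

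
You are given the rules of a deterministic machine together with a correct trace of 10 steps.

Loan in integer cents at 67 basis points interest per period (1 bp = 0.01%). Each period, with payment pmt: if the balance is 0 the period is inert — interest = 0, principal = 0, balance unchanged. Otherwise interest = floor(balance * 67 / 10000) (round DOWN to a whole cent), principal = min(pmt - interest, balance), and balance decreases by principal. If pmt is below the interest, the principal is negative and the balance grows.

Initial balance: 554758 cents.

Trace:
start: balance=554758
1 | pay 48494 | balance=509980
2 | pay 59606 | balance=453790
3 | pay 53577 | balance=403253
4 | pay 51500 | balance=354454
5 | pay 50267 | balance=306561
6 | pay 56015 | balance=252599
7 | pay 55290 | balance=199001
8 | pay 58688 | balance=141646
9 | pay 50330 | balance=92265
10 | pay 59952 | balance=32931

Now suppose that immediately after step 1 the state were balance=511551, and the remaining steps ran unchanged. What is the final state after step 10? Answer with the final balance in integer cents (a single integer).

34600

state after step 1 := balance=511551
2 | pay 59606 | balance=455372
3 | pay 53577 | balance=404845
4 | pay 51500 | balance=356057
5 | pay 50267 | balance=308175
6 | pay 56015 | balance=254224
7 | pay 55290 | balance=200637
8 | pay 58688 | balance=143293
9 | pay 50330 | balance=93923
10 | pay 59952 | balance=34600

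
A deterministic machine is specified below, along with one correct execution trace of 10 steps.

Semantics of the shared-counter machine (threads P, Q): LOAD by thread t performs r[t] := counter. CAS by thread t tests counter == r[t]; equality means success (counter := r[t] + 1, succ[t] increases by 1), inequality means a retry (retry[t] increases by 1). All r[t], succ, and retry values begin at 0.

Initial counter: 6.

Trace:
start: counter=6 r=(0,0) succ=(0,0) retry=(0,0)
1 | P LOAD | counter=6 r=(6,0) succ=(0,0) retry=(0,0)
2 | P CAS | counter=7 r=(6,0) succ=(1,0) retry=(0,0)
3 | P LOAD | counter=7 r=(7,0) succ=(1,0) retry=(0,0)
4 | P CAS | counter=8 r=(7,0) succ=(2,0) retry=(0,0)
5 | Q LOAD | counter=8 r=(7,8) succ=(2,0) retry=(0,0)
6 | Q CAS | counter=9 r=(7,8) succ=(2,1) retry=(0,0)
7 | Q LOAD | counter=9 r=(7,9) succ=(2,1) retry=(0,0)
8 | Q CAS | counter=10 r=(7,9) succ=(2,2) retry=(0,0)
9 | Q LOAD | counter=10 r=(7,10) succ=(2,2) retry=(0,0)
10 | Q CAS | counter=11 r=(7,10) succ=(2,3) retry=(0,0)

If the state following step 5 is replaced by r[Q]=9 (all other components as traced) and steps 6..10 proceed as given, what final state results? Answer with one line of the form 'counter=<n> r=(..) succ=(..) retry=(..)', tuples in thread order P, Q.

state after step 5 := counter=8 r=(7,9) succ=(2,0) retry=(0,0)
6 | Q CAS | counter=8 r=(7,9) succ=(2,0) retry=(0,1)
7 | Q LOAD | counter=8 r=(7,8) succ=(2,0) retry=(0,1)
8 | Q CAS | counter=9 r=(7,8) succ=(2,1) retry=(0,1)
9 | Q LOAD | counter=9 r=(7,9) succ=(2,1) retry=(0,1)
10 | Q CAS | counter=10 r=(7,9) succ=(2,2) retry=(0,1)

counter=10 r=(7,9) succ=(2,2) retry=(0,1)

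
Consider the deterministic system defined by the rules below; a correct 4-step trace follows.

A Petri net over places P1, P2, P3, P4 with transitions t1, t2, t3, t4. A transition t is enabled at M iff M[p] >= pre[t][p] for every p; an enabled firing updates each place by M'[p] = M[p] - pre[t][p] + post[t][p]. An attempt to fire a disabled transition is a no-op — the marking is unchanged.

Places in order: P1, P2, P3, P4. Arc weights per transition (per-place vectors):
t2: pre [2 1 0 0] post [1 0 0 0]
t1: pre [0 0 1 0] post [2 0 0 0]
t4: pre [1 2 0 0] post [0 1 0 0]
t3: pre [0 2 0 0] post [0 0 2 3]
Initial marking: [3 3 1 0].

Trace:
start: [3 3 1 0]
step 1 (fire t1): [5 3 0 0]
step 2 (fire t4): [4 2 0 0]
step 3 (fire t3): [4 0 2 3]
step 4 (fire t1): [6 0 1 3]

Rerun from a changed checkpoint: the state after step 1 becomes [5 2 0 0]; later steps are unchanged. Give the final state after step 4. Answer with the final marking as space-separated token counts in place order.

state after step 1 := [5 2 0 0]
step 2 (fire t4): [4 1 0 0]
step 3 (fire t3): [4 1 0 0]
step 4 (fire t1): [4 1 0 0]

4 1 0 0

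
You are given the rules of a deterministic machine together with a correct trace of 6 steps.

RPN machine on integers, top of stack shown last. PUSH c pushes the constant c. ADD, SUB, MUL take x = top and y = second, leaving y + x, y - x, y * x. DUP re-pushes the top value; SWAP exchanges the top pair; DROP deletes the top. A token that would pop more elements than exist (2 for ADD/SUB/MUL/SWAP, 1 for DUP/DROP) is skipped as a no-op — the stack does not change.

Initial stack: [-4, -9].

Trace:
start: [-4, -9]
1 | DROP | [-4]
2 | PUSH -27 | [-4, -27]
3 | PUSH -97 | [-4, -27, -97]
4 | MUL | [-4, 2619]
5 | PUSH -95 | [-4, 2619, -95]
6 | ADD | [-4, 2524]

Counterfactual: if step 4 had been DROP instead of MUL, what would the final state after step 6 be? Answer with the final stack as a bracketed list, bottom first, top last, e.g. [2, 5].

[-4, -122]

(re-executing from step 4 with the substitution; state before step 4: [-4, -27, -97])
4 | DROP | [-4, -27]
5 | PUSH -95 | [-4, -27, -95]
6 | ADD | [-4, -122]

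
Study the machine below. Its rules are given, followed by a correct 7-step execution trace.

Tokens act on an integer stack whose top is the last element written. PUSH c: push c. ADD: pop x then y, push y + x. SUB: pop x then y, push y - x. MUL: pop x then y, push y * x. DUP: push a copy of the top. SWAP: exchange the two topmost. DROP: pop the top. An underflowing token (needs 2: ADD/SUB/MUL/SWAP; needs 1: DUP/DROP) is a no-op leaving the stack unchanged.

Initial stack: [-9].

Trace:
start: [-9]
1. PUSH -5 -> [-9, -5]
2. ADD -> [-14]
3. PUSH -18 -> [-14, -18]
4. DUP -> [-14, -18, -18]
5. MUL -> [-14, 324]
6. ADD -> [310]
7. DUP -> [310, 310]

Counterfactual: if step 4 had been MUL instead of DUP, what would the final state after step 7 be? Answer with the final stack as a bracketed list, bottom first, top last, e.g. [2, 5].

(re-executing from step 4 with the substitution; state before step 4: [-14, -18])
4. MUL -> [252]
5. MUL -> [252]
6. ADD -> [252]
7. DUP -> [252, 252]

[252, 252]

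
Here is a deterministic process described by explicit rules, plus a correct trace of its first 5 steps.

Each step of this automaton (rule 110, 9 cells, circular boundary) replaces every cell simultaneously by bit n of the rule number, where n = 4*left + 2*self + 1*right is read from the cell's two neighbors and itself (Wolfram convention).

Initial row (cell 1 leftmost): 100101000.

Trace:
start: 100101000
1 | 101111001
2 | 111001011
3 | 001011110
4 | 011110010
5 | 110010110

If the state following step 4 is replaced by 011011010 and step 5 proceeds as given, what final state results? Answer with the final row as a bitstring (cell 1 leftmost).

111111110

state after step 4 := 011011010
5 | 111111110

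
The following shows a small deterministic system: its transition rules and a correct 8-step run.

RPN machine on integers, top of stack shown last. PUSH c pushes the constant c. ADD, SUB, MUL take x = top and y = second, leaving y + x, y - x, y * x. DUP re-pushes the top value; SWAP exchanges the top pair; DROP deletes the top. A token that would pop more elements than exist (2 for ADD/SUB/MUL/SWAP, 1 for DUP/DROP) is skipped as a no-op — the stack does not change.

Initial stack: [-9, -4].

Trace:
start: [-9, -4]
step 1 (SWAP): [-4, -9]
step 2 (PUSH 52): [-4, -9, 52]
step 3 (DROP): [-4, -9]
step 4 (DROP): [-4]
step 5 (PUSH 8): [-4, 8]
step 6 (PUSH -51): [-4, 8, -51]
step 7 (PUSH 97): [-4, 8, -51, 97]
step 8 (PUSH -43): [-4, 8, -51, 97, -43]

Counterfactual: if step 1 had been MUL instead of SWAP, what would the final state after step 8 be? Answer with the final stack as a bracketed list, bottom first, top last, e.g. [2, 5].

[8, -51, 97, -43]

(re-executing from step 1 with the substitution; state before step 1: [-9, -4])
step 1 (MUL): [36]
step 2 (PUSH 52): [36, 52]
step 3 (DROP): [36]
step 4 (DROP): []
step 5 (PUSH 8): [8]
step 6 (PUSH -51): [8, -51]
step 7 (PUSH 97): [8, -51, 97]
step 8 (PUSH -43): [8, -51, 97, -43]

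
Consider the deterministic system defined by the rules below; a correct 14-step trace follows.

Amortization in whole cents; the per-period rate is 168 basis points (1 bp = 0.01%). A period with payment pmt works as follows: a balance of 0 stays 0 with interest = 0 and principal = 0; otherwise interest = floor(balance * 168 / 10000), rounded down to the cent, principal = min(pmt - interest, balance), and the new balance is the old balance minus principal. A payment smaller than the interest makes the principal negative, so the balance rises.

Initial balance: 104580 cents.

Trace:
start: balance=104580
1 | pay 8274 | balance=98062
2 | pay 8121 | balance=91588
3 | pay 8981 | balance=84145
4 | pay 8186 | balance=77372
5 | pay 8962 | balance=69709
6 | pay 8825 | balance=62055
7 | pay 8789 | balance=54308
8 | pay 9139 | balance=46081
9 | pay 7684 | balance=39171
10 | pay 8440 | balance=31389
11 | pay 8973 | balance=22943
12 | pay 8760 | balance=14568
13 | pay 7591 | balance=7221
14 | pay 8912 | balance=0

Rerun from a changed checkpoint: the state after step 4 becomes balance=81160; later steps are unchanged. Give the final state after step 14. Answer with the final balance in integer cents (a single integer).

2904

state after step 4 := balance=81160
5 | pay 8962 | balance=73561
6 | pay 8825 | balance=65971
7 | pay 8789 | balance=58290
8 | pay 9139 | balance=50130
9 | pay 7684 | balance=43288
10 | pay 8440 | balance=35575
11 | pay 8973 | balance=27199
12 | pay 8760 | balance=18895
13 | pay 7591 | balance=11621
14 | pay 8912 | balance=2904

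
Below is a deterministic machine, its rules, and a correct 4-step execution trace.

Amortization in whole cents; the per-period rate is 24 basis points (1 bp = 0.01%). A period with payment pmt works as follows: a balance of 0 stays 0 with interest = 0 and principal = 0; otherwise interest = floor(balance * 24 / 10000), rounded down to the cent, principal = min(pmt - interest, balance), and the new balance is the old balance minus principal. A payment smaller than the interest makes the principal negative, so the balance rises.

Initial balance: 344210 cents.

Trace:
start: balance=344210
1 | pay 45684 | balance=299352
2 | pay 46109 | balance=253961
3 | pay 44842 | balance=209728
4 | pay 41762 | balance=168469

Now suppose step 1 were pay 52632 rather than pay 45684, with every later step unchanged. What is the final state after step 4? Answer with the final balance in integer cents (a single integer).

(re-executing from step 1 with the substitution; state before step 1: balance=344210)
1 | pay 52632 | balance=292404
2 | pay 46109 | balance=246996
3 | pay 44842 | balance=202746
4 | pay 41762 | balance=161470

161470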